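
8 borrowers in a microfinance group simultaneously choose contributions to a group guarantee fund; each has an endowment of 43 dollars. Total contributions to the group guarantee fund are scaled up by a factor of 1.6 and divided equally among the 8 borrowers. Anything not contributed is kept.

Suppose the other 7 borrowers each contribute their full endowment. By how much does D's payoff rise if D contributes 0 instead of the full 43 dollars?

34.40 dollars

Switching from a contribution of 43 to 0 lets D keep an extra 43 dollars, but lowers the group guarantee fund by 43, which costs D their own share of that drop: 1.6/8 × 43 = 8.60.
Net gain = 43 − 8.60 = 34.40. The private return per contributed unit (0.2000) is below 1, so free-riding is indeed the best response regardless of what the others do.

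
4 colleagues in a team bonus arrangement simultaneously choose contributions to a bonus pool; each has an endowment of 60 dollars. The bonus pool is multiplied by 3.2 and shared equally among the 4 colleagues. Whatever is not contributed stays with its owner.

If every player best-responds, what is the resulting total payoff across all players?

240.00 dollars

Each contributed unit returns 3.2/4 = 0.8000 to its contributor — below 1 — so contributing 0 is dominant for every player. At the Nash equilibrium everyone keeps their 60, and the group total is 4 × 60 = 240.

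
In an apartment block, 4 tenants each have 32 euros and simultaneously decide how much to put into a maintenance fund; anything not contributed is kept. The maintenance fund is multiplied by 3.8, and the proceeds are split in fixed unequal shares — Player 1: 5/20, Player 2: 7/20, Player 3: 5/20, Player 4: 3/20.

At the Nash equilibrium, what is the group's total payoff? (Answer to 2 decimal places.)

217.60 euros

Player j's private return per contributed unit is 3.8 × (j's share). Contributing is weakly dominant for j when that share is at least 1/3.8 = 0.2632, and contributing 0 is dominant otherwise.
Only Player 2 (7/20) clears that bar, contributing 32; the remaining 3 contribute 0. Total contributed: 32.
The maintenance fund pays out 3.8 × 32 = 121.60 in total (split across the unequal shares, but the aggregate is all that matters for the group sum).
The 3 free-riders keep 32 each, adding 96. Group total = 96 + 121.60 = 217.60.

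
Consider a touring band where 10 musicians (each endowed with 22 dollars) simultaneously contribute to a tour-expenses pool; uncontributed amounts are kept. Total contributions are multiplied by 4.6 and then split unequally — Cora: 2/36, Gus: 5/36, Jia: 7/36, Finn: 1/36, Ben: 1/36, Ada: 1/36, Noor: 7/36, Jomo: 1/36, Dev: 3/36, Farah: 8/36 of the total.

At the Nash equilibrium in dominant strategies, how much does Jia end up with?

Each unit j contributes comes back to j as 4.6 × (j's share), so j prefers to contribute only if that share exceeds 1/4.6 = 0.2174; otherwise keeping the unit dominates.
The only share above 0.2174 is Farah's 8/36, contributing 22; the remaining 9 contribute 0. Total contributed: 22.
Jia keeps 22 and receives 4.6 × 22 × 7/36 = 19.68 from the tour-expenses pool, for a payoff of 41.68.

41.68 dollars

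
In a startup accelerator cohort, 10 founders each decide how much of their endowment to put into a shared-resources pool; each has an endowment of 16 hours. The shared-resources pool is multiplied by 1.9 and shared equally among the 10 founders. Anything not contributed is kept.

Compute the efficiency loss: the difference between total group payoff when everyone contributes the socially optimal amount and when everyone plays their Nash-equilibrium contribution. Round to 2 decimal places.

144.00 hours

Each contributed unit returns 1.9/10 = 0.1900 to its contributor — below 1 — so contributing 0 is dominant for every player. At the Nash equilibrium everyone keeps their 16, and the group total is 10 × 16 = 160.
Each contributed unit returns 1.900 to the group as a whole (0.1900 to each of 10 players), which exceeds 1, so the social optimum is full contribution: group total = 1.900 × 160 = 304.00.
Efficiency loss = 304.00 − 160 = 144.00.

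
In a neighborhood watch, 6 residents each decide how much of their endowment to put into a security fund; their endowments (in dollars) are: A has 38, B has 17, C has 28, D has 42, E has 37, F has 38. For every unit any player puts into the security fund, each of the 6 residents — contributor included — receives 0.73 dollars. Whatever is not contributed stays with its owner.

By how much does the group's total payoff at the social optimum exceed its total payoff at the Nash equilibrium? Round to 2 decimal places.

676.00 dollars

The private return per contributed unit is 0.73 < 1 for everyone, so the Nash equilibrium is zero contribution and the group total is Σ E_j = 38 + 17 + 28 + 42 + 37 + 38 = 200.
Each contributed unit returns 4.380 to the group, so the social optimum is full contribution by everyone: group total = 4.380 × 200 = 876.00.
Efficiency loss = (4.380 − 1) × 200 = 676.00.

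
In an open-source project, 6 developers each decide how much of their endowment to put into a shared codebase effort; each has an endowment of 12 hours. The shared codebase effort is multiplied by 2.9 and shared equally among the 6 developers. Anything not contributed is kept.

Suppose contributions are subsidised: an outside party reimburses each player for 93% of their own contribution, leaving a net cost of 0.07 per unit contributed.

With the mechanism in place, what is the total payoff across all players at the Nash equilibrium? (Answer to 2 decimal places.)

275.76 hours

Under the mechanism each unit contributed yields (2.9/6) / 0.07 = 6.9048 back to its contributor per unit of net cost, which exceeds 1, making full contribution the dominant choice for everyone.
So the Nash equilibrium is full contribution by all 6; the group earns 6 × (12 × 0.93 + 2.9 × 12) = 275.76.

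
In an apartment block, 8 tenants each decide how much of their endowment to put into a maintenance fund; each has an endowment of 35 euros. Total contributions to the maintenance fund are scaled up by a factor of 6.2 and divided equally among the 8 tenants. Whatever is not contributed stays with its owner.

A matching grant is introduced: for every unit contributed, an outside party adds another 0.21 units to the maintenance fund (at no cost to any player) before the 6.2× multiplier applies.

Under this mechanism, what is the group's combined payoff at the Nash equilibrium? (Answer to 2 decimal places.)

With the mechanism, a contributed unit returns 6.2 × 1.21 / 8 = 0.9378 per unit of net cost — still below 1 — so contributing 0 remains dominant for every player.
Everyone keeps their endowment and the group total is 8 × 35 = 280.

280.00 euros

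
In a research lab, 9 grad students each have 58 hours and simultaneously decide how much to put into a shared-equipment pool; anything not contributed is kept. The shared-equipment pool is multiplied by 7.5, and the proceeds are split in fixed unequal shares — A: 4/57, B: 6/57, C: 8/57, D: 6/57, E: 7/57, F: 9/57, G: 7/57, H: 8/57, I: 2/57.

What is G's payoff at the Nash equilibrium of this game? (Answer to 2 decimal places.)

218.26 hours

Player j's private return per contributed unit is 7.5 × (j's share). Contributing is weakly dominant for j when that share is at least 1/7.5 = 0.1333, and contributing 0 is dominant otherwise.
C, F and H are above the threshold, contributing 58 each; the remaining 6 contribute 0. Total contributed: 174.
G keeps 58 and receives 7.5 × 174 × 7/57 = 160.26 from the shared-equipment pool, for a payoff of 218.26.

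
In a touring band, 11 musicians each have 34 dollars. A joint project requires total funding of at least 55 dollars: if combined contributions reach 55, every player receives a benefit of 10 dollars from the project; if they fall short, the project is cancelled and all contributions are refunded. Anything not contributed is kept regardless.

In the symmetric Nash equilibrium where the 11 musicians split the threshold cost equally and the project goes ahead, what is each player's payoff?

39 dollars

Equal share of the threshold: 55/11 = 5.
At this profile no one gains by cutting their contribution: any cut drops the total below 55, the project is cancelled, contributions are refunded, and the deviator ends with 34, which is less than 34 − 5 + 10 = 39. Contributing more than 5 just wastes the excess. So contributing exactly 5 is a best response.
Each player's payoff: 34 − 5 + 10 = 39.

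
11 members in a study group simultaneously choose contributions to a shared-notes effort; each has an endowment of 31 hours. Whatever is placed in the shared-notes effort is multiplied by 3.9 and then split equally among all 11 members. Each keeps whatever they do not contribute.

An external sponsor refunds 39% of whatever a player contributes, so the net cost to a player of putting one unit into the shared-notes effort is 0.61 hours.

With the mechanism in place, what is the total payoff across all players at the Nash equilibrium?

With the mechanism, a contributed unit returns (3.9/11) / 0.61 = 0.5812 per unit of net cost — still below 1 — so contributing 0 remains dominant for every player.
At the Nash equilibrium no one contributes; group total payoff = 11 × 31 = 341.

341.00 hours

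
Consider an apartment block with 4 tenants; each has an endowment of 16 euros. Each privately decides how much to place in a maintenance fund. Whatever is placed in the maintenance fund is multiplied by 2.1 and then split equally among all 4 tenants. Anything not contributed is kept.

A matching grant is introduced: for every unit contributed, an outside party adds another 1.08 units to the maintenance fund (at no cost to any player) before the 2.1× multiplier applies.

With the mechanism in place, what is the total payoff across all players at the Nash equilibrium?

279.55 euros

Under the mechanism each unit contributed yields 2.1 × 2.08 / 4 = 1.0920 back to its contributor per unit of net cost, which exceeds 1, making full contribution the dominant choice for everyone.
So the Nash equilibrium is full contribution by all 4; the group earns 2.1 × 2.08 × 64 = 279.55.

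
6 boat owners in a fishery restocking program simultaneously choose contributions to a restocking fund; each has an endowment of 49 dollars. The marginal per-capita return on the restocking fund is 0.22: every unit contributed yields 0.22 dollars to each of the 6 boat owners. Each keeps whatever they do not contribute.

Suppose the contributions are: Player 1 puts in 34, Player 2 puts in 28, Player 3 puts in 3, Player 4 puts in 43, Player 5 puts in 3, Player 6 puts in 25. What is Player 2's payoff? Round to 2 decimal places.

50.92 dollars

Total contributed: 34 + 28 + 3 + 43 + 3 + 25 = 136.
Each receives 0.22 × 136 = 29.92 from the restocking fund.
Player 2 keeps 49 − 28 = 21, so Player 2's payoff is 21 + 29.92 = 50.92.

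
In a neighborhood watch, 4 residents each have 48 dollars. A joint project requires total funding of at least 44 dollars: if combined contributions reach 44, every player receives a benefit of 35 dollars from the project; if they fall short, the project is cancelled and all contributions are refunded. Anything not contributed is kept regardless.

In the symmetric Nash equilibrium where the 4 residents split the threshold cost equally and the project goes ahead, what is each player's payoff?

72 dollars

Equal share of the threshold: 44/4 = 11.
At this profile no one gains by cutting their contribution: any cut drops the total below 44, the project is cancelled, contributions are refunded, and the deviator ends with 48, which is less than 48 − 11 + 35 = 72. Contributing more than 11 just wastes the excess. So contributing exactly 11 is a best response.
Each player's payoff: 48 − 11 + 35 = 72.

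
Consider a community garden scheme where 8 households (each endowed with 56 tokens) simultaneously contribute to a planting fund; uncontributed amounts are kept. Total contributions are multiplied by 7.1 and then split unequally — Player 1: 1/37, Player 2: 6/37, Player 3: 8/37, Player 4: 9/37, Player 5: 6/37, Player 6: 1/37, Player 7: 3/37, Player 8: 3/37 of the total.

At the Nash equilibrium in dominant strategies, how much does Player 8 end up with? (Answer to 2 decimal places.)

184.95 tokens

Each unit j contributes comes back to j as 7.1 × (j's share), so j prefers to contribute only if that share exceeds 1/7.1 = 0.1408; otherwise keeping the unit dominates.
The shares above 0.1408 belong to Player 2, Player 3, Player 4 and Player 5, contributing 56 each; the remaining 4 contribute 0. Total contributed: 224.
Player 8 keeps 56 and receives 7.1 × 224 × 3/37 = 128.95 from the planting fund, for a payoff of 184.95.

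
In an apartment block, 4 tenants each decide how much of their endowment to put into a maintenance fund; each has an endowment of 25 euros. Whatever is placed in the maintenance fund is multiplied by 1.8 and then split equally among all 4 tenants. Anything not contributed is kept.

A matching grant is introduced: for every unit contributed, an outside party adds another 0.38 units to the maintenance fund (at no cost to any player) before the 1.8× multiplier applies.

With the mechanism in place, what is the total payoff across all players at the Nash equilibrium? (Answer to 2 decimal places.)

100.00 euros

With the mechanism, a contributed unit returns 1.8 × 1.38 / 4 = 0.6210 per unit of net cost — still below 1 — so contributing 0 remains dominant for every player.
Everyone keeps their endowment and the group total is 4 × 25 = 100.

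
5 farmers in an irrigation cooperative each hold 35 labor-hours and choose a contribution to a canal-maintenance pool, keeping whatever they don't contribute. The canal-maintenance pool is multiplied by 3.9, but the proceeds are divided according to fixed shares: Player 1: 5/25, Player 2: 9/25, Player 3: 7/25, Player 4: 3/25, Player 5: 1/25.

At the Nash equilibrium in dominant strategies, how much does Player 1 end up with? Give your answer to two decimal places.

89.60 labor-hours

Each unit j contributes comes back to j as 3.9 × (j's share), so j prefers to contribute only if that share exceeds 1/3.9 = 0.2564; otherwise keeping the unit dominates.
Player 2 and Player 3 are above the threshold, contributing 35 each; the remaining 3 contribute 0. Total contributed: 70.
Player 1 keeps 35 and receives 3.9 × 70 × 5/25 = 54.60 from the canal-maintenance pool, for a payoff of 89.60.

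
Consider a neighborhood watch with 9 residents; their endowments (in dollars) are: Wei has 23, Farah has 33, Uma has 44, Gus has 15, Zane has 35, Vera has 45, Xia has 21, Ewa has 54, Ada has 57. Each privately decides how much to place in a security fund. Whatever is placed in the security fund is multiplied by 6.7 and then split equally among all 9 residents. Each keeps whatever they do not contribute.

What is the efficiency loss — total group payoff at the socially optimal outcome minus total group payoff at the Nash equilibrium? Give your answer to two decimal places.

The private return per contributed unit is 6.7/9 = 0.7444 < 1 for every player regardless of endowment, so the Nash equilibrium is zero contribution and the group total is Σ E_j = 23 + 33 + 44 + 15 + 35 + 45 + 21 + 54 + 57 = 327.
Each contributed unit returns 6.700 to the group, so the social optimum is full contribution by everyone: group total = 6.700 × 327 = 2190.90.
Efficiency loss = (6.700 − 1) × 327 = 1863.90.

1863.90 dollars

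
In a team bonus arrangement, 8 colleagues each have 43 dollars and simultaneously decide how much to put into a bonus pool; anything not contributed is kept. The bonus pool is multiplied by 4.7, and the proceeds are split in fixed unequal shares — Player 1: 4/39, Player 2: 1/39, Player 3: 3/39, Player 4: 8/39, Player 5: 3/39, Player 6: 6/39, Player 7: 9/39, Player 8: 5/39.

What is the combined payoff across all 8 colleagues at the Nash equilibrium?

503.10 dollars

Each unit j contributes comes back to j as 4.7 × (j's share), so j prefers to contribute only if that share exceeds 1/4.7 = 0.2128; otherwise keeping the unit dominates.
Player 7 alone (share 9/39) is above the threshold, contributing 43; the remaining 7 contribute 0. Total contributed: 43.
The bonus pool pays out 4.7 × 43 = 202.10 in total (split across the unequal shares, but the aggregate is all that matters for the group sum).
The 7 free-riders keep 43 each, adding 301. Group total = 301 + 202.10 = 503.10.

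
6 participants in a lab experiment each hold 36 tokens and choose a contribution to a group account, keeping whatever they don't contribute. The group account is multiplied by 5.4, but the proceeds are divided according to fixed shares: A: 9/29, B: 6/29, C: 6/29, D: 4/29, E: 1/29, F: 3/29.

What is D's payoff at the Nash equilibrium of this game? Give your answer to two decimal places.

Player j's private return per contributed unit is 5.4 × (j's share). Contributing is weakly dominant for j when that share is at least 1/5.4 = 0.1852, and contributing 0 is dominant otherwise.
A, B and C clear that bar, contributing 36 each; the remaining 3 contribute 0. Total contributed: 108.
D keeps 36 and receives 5.4 × 108 × 4/29 = 80.44 from the group account, for a payoff of 116.44.

116.44 tokens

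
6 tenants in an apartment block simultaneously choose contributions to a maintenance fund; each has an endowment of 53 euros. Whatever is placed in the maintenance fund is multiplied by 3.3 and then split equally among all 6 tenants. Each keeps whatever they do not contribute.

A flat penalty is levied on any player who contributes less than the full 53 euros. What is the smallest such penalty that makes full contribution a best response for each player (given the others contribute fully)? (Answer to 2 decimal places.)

23.85 euros

Given the others contribute fully, the best deviation is to contribute 0 (any partial contribution still incurs the fine and gives up units whose private return 0.5500 is below 1).
Deviating from 53 to 0 saves 53 euros but forfeits the deviator's share of the drop in the maintenance fund: 3.3/6 × 53 = 29.15.
So the deviation gain is 53 − 29.15 = 23.85, and the fine must be at least 23.85 euros to wipe it out.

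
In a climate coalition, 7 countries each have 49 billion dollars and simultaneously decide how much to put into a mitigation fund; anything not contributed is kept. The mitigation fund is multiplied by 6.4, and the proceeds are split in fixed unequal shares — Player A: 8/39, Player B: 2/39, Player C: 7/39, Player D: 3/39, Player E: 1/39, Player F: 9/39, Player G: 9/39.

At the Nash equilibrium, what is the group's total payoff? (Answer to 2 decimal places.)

1401.40 billion dollars

Each unit j contributes comes back to j as 6.4 × (j's share), so j prefers to contribute only if that share exceeds 1/6.4 = 0.1563; otherwise keeping the unit dominates.
Player A, Player C, Player F and Player G are above the threshold, contributing 49 each; the remaining 3 contribute 0. Total contributed: 196.
The mitigation fund pays out 6.4 × 196 = 1254.40 in total (split across the unequal shares, but the aggregate is all that matters for the group sum).
The 3 free-riders keep 49 each, adding 147. Group total = 147 + 1254.40 = 1401.40.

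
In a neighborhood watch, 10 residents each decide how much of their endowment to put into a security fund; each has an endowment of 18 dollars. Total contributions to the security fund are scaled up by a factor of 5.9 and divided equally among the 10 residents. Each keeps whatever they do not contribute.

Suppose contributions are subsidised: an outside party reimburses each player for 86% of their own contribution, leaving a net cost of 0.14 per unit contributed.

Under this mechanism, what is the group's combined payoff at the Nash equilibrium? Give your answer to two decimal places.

Under the mechanism each unit contributed yields (5.9/10) / 0.14 = 4.2143 back to its contributor per unit of net cost, which exceeds 1, making full contribution the dominant choice for everyone.
So the Nash equilibrium is full contribution by all 10; the group earns 10 × (18 × 0.86 + 5.9 × 18) = 1216.80.

1216.80 dollars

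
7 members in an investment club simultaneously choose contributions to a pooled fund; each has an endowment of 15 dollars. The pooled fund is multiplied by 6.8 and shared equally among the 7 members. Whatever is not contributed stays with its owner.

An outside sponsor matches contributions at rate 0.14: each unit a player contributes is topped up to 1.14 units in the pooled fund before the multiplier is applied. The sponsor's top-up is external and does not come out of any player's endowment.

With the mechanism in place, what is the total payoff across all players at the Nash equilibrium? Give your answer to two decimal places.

813.96 dollars

With the mechanism, a contributed unit returns 6.8 × 1.14 / 7 = 1.1074 per unit of net cost to the contributor — now above 1 — so contributing fully is weakly dominant for every player.
At the Nash equilibrium everyone contributes 15. Group total payoff = 6.8 × 1.14 × 105 = 813.96.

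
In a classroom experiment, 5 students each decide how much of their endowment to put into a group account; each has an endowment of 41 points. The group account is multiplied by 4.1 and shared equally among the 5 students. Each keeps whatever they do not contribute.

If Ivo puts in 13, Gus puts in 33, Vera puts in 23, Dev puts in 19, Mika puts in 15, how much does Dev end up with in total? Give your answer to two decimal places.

Total contributed: 13 + 33 + 23 + 19 + 15 = 103.
Each receives 4.1 × 103 / 5 = 84.46 from the group account.
Dev keeps 41 − 19 = 22, so Dev's payoff is 22 + 84.46 = 106.46.

106.46 points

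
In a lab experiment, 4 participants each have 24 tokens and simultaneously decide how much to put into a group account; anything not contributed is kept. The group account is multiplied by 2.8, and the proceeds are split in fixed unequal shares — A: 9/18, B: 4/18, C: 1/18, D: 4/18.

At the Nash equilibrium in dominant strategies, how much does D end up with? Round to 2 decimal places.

38.93 tokens

Player j's private return per contributed unit is 2.8 × (j's share). Contributing is weakly dominant for j when that share is at least 1/2.8 = 0.3571, and contributing 0 is dominant otherwise.
Only A (9/18) clears that bar, contributing 24; the remaining 3 contribute 0. Total contributed: 24.
D keeps 24 and receives 2.8 × 24 × 4/18 = 14.93 from the group account, for a payoff of 38.93.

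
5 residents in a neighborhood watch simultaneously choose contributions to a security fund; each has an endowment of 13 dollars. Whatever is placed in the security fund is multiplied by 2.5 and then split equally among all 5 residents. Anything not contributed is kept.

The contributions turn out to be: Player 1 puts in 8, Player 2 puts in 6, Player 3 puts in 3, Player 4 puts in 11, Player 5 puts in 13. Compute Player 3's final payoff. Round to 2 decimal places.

Total contributed: 8 + 6 + 3 + 11 + 13 = 41.
Each receives 2.5 × 41 / 5 = 20.50 from the security fund.
Player 3 keeps 13 − 3 = 10, so Player 3's payoff is 10 + 20.50 = 30.50.

30.50 dollars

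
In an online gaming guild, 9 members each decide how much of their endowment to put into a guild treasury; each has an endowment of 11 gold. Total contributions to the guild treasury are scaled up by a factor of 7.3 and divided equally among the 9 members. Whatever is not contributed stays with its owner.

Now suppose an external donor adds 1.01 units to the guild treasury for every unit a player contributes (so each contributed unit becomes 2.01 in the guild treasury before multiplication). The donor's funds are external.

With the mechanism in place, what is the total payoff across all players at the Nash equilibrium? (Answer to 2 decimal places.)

With the mechanism, a contributed unit returns 7.3 × 2.01 / 9 = 1.6303 per unit of net cost to the contributor — now above 1 — so contributing fully is weakly dominant for every player.
So the Nash equilibrium is full contribution by all 9; the group earns 7.3 × 2.01 × 99 = 1452.63.

1452.63 gold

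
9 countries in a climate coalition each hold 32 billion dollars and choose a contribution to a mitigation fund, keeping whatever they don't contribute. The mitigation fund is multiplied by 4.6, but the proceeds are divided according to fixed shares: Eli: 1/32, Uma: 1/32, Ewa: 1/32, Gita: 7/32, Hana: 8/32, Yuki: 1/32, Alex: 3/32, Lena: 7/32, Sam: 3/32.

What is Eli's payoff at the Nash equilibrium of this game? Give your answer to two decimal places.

For player j, contributing a unit is worthwhile iff 4.6 × (j's share) ≥ 1, i.e. iff j's share is at least 0.2174.
Gita, Hana and Lena clear that bar, contributing 32 each; the remaining 6 contribute 0. Total contributed: 96.
Eli keeps 32 and receives 4.6 × 96 × 1/32 = 13.80 from the mitigation fund, for a payoff of 45.80.

45.80 billion dollars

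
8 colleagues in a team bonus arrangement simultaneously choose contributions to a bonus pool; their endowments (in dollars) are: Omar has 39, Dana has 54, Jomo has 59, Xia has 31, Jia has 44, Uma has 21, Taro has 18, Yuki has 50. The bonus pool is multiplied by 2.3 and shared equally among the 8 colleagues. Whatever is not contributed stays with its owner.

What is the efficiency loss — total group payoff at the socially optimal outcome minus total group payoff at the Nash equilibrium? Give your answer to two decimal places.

410.80 dollars

The private return per contributed unit is 2.3/8 = 0.2875 < 1 for every player regardless of endowment, so the Nash equilibrium is zero contribution and the group total is Σ E_j = 39 + 54 + 59 + 31 + 44 + 21 + 18 + 50 = 316.
Each contributed unit returns 2.300 to the group, so the social optimum is full contribution by everyone: group total = 2.300 × 316 = 726.80.
Efficiency loss = (2.300 − 1) × 316 = 410.80.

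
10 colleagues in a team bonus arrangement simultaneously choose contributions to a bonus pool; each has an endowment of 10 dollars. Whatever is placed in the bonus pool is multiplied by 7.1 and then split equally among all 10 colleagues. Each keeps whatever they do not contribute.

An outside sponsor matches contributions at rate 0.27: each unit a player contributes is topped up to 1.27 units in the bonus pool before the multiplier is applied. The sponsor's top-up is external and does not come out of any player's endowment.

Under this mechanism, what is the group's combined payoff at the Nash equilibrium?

100.00 dollars

With the mechanism, a contributed unit returns 7.1 × 1.27 / 10 = 0.9017 per unit of net cost — still below 1 — so contributing 0 remains dominant for every player.
Everyone keeps their endowment and the group total is 10 × 10 = 100.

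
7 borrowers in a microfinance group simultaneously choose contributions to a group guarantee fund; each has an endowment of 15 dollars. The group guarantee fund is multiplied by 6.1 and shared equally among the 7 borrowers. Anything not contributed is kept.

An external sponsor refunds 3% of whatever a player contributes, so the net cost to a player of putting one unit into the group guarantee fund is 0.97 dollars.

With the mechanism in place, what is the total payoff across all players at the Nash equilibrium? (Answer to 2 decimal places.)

105.00 dollars

Even with the mechanism, each unit contributed returns only (6.1/7) / 0.97 = 0.8984 per unit of net cost, so contributing nothing is still dominant.
Everyone keeps their endowment and the group total is 7 × 15 = 105.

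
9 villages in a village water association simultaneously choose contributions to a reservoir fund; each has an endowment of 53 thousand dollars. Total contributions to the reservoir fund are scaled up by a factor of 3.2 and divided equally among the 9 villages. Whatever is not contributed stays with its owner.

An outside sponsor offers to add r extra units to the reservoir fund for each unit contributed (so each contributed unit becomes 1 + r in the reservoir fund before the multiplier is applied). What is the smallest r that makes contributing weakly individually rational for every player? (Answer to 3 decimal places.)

With matching at rate r, one contributed unit becomes (1 + r) in the reservoir fund and returns 3.2 × (1 + r) / 9 to the contributor.
Setting this equal to 1: 1 + r = 9/3.2 = 2.8125.
So the minimum matching rate is r = 2.8125 − 1 = 1.813.

1.813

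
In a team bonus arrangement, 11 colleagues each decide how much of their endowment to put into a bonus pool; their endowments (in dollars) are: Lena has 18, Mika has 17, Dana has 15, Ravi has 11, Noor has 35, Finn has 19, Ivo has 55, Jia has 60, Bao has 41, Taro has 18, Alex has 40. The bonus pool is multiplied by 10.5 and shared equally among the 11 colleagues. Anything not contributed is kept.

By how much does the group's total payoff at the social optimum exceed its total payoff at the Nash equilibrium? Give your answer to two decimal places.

The private return per contributed unit is 10.5/11 = 0.9545 < 1 for every player regardless of endowment, so the Nash equilibrium is zero contribution and the group total is Σ E_j = 18 + 17 + 15 + 11 + 35 + 19 + 55 + 60 + 41 + 18 + 40 = 329.
Each contributed unit returns 10.500 to the group, so the social optimum is full contribution by everyone: group total = 10.500 × 329 = 3454.50.
Efficiency loss = (10.500 − 1) × 329 = 3125.50.

3125.50 dollars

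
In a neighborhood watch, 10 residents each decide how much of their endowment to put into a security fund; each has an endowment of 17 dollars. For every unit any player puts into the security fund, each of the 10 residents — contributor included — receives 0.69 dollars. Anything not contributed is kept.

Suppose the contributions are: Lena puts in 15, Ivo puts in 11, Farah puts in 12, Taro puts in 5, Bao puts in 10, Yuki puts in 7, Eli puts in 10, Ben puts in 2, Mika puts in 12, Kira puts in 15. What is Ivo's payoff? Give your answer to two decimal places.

74.31 dollars

Total contributed: 15 + 11 + 12 + 5 + 10 + 7 + 10 + 2 + 12 + 15 = 99.
Each receives 0.69 × 99 = 68.31 from the security fund.
Ivo keeps 17 − 11 = 6, so Ivo's payoff is 6 + 68.31 = 74.31.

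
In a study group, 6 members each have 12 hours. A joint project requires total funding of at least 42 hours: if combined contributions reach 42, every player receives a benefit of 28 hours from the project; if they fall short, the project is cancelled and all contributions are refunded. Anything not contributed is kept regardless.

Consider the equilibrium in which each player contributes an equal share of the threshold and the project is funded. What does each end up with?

Equal share of the threshold: 42/6 = 7.
At this profile no one gains by cutting their contribution: any cut drops the total below 42, the project is cancelled, contributions are refunded, and the deviator ends with 12, which is less than 12 − 7 + 28 = 33. Contributing more than 7 just wastes the excess. So contributing exactly 7 is a best response.
Each player's payoff: 12 − 7 + 28 = 33.

33 hours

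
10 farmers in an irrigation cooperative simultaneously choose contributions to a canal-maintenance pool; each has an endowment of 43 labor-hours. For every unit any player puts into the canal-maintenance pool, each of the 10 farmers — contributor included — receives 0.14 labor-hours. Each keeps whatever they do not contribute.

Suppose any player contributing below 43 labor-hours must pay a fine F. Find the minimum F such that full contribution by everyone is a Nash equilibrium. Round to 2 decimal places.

36.98 labor-hours

Given the others contribute fully, the best deviation is to contribute 0 (any partial contribution still incurs the fine and gives up units whose private return 0.14 is below 1).
Deviating from 43 to 0 saves 43 labor-hours but forfeits the deviator's share of the drop in the canal-maintenance pool: 0.14 × 43 = 6.02.
So the deviation gain is 43 − 6.02 = 36.98, and the fine must be at least 36.98 labor-hours to wipe it out.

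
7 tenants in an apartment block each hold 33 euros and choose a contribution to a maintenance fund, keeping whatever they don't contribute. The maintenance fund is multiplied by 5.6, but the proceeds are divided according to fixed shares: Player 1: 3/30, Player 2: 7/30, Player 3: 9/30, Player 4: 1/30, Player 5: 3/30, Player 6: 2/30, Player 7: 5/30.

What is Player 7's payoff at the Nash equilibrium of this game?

A player with share s gets back 5.6·s per unit contributed, so full contribution is dominant for anyone with s > 1/5.6 = 0.1786 and zero contribution is dominant for anyone below.
Player 2 and Player 3 are above the threshold, contributing 33 each; the remaining 5 contribute 0. Total contributed: 66.
Player 7 keeps 33 and receives 5.6 × 66 × 5/30 = 61.60 from the maintenance fund, for a payoff of 94.60.

94.60 euros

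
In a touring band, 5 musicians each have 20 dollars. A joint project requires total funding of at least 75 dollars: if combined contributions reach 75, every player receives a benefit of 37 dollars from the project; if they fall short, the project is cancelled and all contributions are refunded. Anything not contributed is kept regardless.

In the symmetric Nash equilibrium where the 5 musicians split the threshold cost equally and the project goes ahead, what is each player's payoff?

42 dollars

Equal share of the threshold: 75/5 = 15.
At this profile no one gains by cutting their contribution: any cut drops the total below 75, the project is cancelled, contributions are refunded, and the deviator ends with 20, which is less than 20 − 15 + 37 = 42. Contributing more than 15 just wastes the excess. So contributing exactly 15 is a best response.
Each player's payoff: 20 − 15 + 37 = 42.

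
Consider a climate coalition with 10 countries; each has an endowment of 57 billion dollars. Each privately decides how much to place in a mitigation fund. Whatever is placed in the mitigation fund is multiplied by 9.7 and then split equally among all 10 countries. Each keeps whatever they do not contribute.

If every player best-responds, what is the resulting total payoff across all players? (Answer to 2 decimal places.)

Each contributed unit returns 9.7/10 = 0.9700 to its contributor — below 1 — so contributing 0 is dominant for every player. At the Nash equilibrium everyone keeps their 57, and the group total is 10 × 57 = 570.

570.00 billion dollars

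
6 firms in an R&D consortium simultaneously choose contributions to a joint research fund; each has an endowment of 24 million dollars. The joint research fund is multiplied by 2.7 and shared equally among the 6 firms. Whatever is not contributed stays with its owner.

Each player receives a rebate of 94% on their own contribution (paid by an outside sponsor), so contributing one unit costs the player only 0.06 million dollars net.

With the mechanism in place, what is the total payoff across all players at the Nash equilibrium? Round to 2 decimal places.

524.16 million dollars

Under the mechanism each unit contributed yields (2.7/6) / 0.06 = 7.5000 back to its contributor per unit of net cost, which exceeds 1, making full contribution the dominant choice for everyone.
So the Nash equilibrium is full contribution by all 6; the group earns 6 × (24 × 0.94 + 2.7 × 24) = 524.16.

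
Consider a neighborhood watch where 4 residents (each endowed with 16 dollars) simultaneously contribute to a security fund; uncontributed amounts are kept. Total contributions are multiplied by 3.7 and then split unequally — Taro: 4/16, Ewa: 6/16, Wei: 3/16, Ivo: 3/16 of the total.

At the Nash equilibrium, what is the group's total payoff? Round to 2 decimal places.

Player j's private return per contributed unit is 3.7 × (j's share). Contributing is weakly dominant for j when that share is at least 1/3.7 = 0.2703, and contributing 0 is dominant otherwise.
Only Ewa (6/16) clears that bar, contributing 16; the remaining 3 contribute 0. Total contributed: 16.
The security fund pays out 3.7 × 16 = 59.20 in total (split across the unequal shares, but the aggregate is all that matters for the group sum).
The 3 free-riders keep 16 each, adding 48. Group total = 48 + 59.20 = 107.20.

107.20 dollars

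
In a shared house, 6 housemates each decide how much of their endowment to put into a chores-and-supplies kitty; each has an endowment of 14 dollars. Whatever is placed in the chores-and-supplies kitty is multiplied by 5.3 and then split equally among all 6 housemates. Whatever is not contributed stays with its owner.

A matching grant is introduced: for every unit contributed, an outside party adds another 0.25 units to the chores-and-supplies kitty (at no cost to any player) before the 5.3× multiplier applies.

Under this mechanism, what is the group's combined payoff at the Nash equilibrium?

With the mechanism, a contributed unit returns 5.3 × 1.25 / 6 = 1.1042 per unit of net cost to the contributor — now above 1 — so contributing fully is weakly dominant for every player.
So the Nash equilibrium is full contribution by all 6; the group earns 5.3 × 1.25 × 84 = 556.50.

556.50 dollars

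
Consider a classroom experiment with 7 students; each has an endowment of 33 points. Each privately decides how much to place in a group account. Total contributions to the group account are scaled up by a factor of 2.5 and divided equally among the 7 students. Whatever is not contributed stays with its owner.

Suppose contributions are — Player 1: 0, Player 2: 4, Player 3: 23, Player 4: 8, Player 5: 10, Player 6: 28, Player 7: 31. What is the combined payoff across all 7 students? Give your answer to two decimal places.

Total contributed: 0 + 4 + 23 + 8 + 10 + 28 + 31 = 104; total kept: 7 × 33 − 104 = 127.
The group account pays out 2.5 × 104 = 260.00 in aggregate.
Group total = 127 + 260.00 = 387.00.

387.00 points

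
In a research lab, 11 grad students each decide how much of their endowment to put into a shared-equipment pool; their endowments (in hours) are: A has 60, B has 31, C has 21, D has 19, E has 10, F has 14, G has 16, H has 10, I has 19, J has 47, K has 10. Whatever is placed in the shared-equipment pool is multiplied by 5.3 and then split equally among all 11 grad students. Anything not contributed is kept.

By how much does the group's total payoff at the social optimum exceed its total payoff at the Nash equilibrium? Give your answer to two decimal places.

The private return per contributed unit is 5.3/11 = 0.4818 < 1 for every player regardless of endowment, so the Nash equilibrium is zero contribution and the group total is Σ E_j = 60 + 31 + 21 + 19 + 10 + 14 + 16 + 10 + 19 + 47 + 10 = 257.
Each contributed unit returns 5.300 to the group, so the social optimum is full contribution by everyone: group total = 5.300 × 257 = 1362.10.
Efficiency loss = (5.300 − 1) × 257 = 1105.10.

1105.10 hours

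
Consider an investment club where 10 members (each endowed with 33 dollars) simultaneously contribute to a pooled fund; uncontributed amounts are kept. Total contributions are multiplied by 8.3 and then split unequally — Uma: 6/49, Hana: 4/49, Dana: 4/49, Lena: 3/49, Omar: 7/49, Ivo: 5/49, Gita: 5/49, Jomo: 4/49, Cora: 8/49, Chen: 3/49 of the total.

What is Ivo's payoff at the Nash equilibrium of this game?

Player j's private return per contributed unit is 8.3 × (j's share). Contributing is weakly dominant for j when that share is at least 1/8.3 = 0.1205, and contributing 0 is dominant otherwise.
Uma, Omar and Cora are above the threshold, contributing 33 each; the remaining 7 contribute 0. Total contributed: 99.
Ivo keeps 33 and receives 8.3 × 99 × 5/49 = 83.85 from the pooled fund, for a payoff of 116.85.

116.85 dollars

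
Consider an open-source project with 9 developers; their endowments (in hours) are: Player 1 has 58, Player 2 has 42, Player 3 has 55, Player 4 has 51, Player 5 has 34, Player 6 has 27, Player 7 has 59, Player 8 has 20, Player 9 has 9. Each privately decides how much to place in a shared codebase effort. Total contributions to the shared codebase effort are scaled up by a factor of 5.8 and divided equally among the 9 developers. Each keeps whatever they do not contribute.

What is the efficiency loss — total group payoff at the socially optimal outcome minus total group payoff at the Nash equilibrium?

1704.00 hours

The private return per contributed unit is 5.8/9 = 0.6444 < 1 for every player regardless of endowment, so the Nash equilibrium is zero contribution and the group total is Σ E_j = 58 + 42 + 55 + 51 + 34 + 27 + 59 + 20 + 9 = 355.
Each contributed unit returns 5.800 to the group, so the social optimum is full contribution by everyone: group total = 5.800 × 355 = 2059.00.
Efficiency loss = (5.800 − 1) × 355 = 1704.00.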